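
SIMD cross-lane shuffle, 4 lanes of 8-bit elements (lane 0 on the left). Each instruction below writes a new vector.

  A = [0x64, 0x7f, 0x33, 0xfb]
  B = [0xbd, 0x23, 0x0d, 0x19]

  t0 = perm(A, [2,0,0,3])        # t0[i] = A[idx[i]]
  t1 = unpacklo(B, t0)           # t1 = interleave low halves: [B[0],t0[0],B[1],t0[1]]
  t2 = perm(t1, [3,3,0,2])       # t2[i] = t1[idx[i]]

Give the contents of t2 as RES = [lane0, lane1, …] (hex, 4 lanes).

RES = [ 0x64  0x64  0xbd  0x23 ]

→ t0 |33|64|64|fb|
→ t1 |bd|33|23|64|
→ t2 |64|64|bd|23|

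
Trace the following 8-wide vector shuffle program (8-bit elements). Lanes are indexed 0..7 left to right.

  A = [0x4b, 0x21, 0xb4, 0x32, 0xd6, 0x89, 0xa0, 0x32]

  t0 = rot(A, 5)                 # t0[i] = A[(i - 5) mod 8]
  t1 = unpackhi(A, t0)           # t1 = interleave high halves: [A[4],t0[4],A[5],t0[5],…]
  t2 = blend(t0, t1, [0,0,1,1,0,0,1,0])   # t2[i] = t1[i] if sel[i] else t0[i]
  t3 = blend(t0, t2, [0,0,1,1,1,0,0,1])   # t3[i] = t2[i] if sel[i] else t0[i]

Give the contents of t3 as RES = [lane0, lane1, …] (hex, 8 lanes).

RES = [0x32, 0xd6, 0x89, 0x4b, 0x32, 0x4b, 0x21, 0xb4]

→ t0 |32|d6|89|a0|32|4b|21|b4|
→ t1 |d6|32|89|4b|a0|21|32|b4|
→ t2 |32|d6|89|4b|32|4b|32|b4|
→ t3 |32|d6|89|4b|32|4b|21|b4|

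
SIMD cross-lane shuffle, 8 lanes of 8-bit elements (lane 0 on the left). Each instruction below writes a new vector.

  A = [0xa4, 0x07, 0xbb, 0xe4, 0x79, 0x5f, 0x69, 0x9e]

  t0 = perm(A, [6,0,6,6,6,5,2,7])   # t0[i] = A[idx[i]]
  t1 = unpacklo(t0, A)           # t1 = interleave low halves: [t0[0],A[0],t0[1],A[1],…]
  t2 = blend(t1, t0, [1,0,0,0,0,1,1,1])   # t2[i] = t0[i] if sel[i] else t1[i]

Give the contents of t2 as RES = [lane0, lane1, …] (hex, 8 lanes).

t0 = [0x69, 0xa4, 0x69, 0x69, 0x69, 0x5f, 0xbb, 0x9e]
t1 = [0x69, 0xa4, 0xa4, 0x07, 0x69, 0xbb, 0x69, 0xe4]
t2 = [0x69, 0xa4, 0xa4, 0x07, 0x69, 0x5f, 0xbb, 0x9e]

RES = [0x69, 0xa4, 0xa4, 0x07, 0x69, 0x5f, 0xbb, 0x9e]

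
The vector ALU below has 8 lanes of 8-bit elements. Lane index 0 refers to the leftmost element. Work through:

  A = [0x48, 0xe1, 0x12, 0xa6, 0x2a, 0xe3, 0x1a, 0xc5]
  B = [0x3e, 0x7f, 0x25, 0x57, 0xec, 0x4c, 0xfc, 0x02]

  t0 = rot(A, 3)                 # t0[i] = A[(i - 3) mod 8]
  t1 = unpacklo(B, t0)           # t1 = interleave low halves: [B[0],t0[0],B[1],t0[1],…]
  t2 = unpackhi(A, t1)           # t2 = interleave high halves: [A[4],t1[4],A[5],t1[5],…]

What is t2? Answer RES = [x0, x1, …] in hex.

→ t0 |e3|1a|c5|48|e1|12|a6|2a|
→ t1 |3e|e3|7f|1a|25|c5|57|48|
→ t2 |2a|25|e3|c5|1a|57|c5|48|

RES = [0x2a, 0x25, 0xe3, 0xc5, 0x1a, 0x57, 0xc5, 0x48]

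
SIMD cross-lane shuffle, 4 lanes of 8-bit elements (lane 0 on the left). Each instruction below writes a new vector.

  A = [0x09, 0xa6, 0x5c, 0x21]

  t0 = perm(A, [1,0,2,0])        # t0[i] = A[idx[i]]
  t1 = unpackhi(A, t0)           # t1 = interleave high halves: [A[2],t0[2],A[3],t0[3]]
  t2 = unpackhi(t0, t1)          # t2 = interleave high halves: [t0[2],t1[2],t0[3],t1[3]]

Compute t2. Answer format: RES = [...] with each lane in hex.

RES = [0x5c, 0x21, 0x09, 0x09]

→ t0 |a6|09|5c|09|
→ t1 |5c|5c|21|09|
→ t2 |5c|21|09|09|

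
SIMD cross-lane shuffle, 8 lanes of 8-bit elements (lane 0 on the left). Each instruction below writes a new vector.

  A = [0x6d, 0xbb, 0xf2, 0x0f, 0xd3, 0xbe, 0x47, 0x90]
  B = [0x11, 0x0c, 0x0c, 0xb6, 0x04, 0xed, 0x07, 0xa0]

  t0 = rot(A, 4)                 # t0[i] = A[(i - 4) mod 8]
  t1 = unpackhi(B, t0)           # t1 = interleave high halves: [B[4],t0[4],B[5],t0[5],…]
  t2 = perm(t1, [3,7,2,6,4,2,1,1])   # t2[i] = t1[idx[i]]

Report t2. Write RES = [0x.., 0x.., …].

→ t0 |d3|be|47|90|6d|bb|f2|0f|
→ t1 |04|6d|ed|bb|07|f2|a0|0f|
→ t2 |bb|0f|ed|a0|07|ed|6d|6d|

RES = [0xbb, 0x0f, 0xed, 0xa0, 0x07, 0xed, 0x6d, 0x6d]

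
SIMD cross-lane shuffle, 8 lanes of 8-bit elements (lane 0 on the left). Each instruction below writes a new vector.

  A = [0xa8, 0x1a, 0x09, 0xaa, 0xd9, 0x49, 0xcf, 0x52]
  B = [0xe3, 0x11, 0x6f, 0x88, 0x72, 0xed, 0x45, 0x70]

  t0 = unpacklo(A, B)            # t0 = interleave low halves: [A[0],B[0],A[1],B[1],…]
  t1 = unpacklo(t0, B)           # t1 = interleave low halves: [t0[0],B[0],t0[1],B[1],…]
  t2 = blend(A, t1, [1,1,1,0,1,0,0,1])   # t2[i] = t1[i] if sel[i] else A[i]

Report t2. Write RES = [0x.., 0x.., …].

  t0: a8 e3 1a 11 09 6f aa 88
  t1: a8 e3 e3 11 1a 6f 11 88
  t2: a8 e3 e3 aa 1a 49 cf 88

RES = [0xa8, 0xe3, 0xe3, 0xaa, 0x1a, 0x49, 0xcf, 0x88]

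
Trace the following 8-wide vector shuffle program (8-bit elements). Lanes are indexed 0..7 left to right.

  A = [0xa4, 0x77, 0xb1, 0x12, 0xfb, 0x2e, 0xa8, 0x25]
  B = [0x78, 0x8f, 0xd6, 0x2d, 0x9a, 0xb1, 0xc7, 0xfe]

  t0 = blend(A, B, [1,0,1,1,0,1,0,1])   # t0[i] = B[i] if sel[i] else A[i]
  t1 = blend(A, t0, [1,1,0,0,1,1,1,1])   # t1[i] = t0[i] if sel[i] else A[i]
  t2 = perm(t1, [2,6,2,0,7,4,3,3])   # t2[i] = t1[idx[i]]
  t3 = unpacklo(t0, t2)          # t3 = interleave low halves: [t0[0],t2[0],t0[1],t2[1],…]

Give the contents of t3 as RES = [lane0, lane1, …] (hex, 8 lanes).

  t0: 78 77 d6 2d fb b1 a8 fe
  t1: 78 77 b1 12 fb b1 a8 fe
  t2: b1 a8 b1 78 fe fb 12 12
  t3: 78 b1 77 a8 d6 b1 2d 78

RES = [ 0x78  0xb1  0x77  0xa8  0xd6  0xb1  0x2d  0x78 ]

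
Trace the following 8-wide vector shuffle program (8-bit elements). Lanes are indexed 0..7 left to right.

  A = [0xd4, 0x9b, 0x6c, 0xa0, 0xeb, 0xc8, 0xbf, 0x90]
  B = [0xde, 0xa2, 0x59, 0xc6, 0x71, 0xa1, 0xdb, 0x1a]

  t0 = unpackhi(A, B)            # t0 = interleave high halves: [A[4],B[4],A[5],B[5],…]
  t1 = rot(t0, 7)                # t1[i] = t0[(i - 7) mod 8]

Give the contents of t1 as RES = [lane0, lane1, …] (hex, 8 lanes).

  t0: eb 71 c8 a1 bf db 90 1a
  t1: 71 c8 a1 bf db 90 1a eb

RES = [0x71, 0xc8, 0xa1, 0xbf, 0xdb, 0x90, 0x1a, 0xeb]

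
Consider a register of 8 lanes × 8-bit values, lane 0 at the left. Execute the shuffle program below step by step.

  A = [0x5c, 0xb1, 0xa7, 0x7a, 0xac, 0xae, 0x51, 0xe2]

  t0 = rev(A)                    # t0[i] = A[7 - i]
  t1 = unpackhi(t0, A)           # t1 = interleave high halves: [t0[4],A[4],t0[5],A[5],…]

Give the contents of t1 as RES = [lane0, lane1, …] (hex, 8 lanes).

RES = [0x7a, 0xac, 0xa7, 0xae, 0xb1, 0x51, 0x5c, 0xe2]

t0 = [0xe2, 0x51, 0xae, 0xac, 0x7a, 0xa7, 0xb1, 0x5c]
t1 = [0x7a, 0xac, 0xa7, 0xae, 0xb1, 0x51, 0x5c, 0xe2]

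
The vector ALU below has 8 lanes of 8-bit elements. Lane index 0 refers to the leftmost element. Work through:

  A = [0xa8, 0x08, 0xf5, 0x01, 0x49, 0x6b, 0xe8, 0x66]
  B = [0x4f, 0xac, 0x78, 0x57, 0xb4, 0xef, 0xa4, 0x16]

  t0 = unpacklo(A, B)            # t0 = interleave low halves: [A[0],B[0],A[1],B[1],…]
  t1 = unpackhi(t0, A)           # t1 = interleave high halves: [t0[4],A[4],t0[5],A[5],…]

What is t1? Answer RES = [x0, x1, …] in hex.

  t0: a8 4f 08 ac f5 78 01 57
  t1: f5 49 78 6b 01 e8 57 66

RES = [ 0xf5  0x49  0x78  0x6b  0x01  0xe8  0x57  0x66 ]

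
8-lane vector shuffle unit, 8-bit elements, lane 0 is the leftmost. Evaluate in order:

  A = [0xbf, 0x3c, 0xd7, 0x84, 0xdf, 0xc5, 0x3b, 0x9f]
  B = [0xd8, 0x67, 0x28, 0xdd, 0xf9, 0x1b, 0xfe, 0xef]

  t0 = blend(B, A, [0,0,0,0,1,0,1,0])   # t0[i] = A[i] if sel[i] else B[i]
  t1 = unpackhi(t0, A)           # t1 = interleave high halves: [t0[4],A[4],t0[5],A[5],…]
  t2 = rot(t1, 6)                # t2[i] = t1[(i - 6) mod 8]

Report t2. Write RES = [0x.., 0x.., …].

  t0: d8 67 28 dd df 1b 3b ef
  t1: df df 1b c5 3b 3b ef 9f
  t2: 1b c5 3b 3b ef 9f df df

RES = [0x1b, 0xc5, 0x3b, 0x3b, 0xef, 0x9f, 0xdf, 0xdf]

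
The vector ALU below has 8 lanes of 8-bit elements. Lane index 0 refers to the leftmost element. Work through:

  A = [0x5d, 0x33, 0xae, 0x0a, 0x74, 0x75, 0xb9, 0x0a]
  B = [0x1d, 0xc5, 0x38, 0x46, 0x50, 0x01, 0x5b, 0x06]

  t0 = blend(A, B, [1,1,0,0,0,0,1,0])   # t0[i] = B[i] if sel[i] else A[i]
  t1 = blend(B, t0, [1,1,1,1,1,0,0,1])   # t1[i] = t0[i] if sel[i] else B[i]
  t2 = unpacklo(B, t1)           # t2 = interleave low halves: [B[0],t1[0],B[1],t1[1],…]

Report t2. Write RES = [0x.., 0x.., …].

RES = [0x1d, 0x1d, 0xc5, 0xc5, 0x38, 0xae, 0x46, 0x0a]

t0 = [0x1d, 0xc5, 0xae, 0x0a, 0x74, 0x75, 0x5b, 0x0a]
t1 = [0x1d, 0xc5, 0xae, 0x0a, 0x74, 0x01, 0x5b, 0x0a]
t2 = [0x1d, 0x1d, 0xc5, 0xc5, 0x38, 0xae, 0x46, 0x0a]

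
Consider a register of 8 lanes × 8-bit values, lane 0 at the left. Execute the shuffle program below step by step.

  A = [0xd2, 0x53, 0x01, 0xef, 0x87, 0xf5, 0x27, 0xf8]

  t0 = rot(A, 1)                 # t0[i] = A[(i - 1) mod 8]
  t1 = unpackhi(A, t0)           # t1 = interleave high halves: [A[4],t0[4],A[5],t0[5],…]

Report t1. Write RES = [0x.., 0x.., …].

  t0: f8 d2 53 01 ef 87 f5 27
  t1: 87 ef f5 87 27 f5 f8 27

RES = [0x87, 0xef, 0xf5, 0x87, 0x27, 0xf5, 0xf8, 0x27]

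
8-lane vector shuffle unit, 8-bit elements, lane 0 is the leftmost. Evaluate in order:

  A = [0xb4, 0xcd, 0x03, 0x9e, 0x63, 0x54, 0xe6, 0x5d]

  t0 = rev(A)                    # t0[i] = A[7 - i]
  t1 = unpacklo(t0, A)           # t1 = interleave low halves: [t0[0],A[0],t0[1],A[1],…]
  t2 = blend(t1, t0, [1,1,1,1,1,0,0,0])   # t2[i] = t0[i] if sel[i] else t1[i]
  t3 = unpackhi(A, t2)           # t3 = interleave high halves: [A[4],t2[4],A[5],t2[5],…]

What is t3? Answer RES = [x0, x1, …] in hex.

RES = [0x63, 0x9e, 0x54, 0x03, 0xe6, 0x63, 0x5d, 0x9e]

t0 = [0x5d, 0xe6, 0x54, 0x63, 0x9e, 0x03, 0xcd, 0xb4]
t1 = [0x5d, 0xb4, 0xe6, 0xcd, 0x54, 0x03, 0x63, 0x9e]
t2 = [0x5d, 0xe6, 0x54, 0x63, 0x9e, 0x03, 0x63, 0x9e]
t3 = [0x63, 0x9e, 0x54, 0x03, 0xe6, 0x63, 0x5d, 0x9e]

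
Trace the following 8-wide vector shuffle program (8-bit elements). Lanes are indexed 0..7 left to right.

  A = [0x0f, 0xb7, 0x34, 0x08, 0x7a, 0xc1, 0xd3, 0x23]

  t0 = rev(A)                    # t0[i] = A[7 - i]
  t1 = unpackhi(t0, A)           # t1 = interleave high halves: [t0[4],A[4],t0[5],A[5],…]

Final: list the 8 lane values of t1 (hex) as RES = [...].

RES = [0x08, 0x7a, 0x34, 0xc1, 0xb7, 0xd3, 0x0f, 0x23]

  t0: 23 d3 c1 7a 08 34 b7 0f
  t1: 08 7a 34 c1 b7 d3 0f 23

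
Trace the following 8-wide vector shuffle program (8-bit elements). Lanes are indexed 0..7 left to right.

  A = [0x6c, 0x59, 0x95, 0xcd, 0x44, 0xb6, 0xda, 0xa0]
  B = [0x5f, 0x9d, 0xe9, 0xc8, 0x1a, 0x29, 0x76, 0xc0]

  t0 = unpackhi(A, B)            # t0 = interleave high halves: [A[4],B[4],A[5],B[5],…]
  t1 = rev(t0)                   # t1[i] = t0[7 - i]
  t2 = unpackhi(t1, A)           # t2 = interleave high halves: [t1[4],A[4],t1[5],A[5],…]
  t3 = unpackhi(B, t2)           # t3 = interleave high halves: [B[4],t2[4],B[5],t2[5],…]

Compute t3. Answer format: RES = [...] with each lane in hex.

RES = [0x1a, 0x1a, 0x29, 0xda, 0x76, 0x44, 0xc0, 0xa0]

→ t0 |44|1a|b6|29|da|76|a0|c0|
→ t1 |c0|a0|76|da|29|b6|1a|44|
→ t2 |29|44|b6|b6|1a|da|44|a0|
→ t3 |1a|1a|29|da|76|44|c0|a0|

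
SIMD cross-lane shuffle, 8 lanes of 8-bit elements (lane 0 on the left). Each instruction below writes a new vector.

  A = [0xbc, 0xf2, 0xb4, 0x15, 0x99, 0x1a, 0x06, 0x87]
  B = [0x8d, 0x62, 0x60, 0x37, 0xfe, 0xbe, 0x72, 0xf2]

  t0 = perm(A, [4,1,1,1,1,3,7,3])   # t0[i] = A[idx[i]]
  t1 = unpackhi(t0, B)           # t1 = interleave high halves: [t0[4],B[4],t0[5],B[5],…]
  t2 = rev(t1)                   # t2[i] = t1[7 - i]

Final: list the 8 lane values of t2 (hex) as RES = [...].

  t0: 99 f2 f2 f2 f2 15 87 15
  t1: f2 fe 15 be 87 72 15 f2
  t2: f2 15 72 87 be 15 fe f2

RES = [ 0xf2  0x15  0x72  0x87  0xbe  0x15  0xfe  0xf2 ]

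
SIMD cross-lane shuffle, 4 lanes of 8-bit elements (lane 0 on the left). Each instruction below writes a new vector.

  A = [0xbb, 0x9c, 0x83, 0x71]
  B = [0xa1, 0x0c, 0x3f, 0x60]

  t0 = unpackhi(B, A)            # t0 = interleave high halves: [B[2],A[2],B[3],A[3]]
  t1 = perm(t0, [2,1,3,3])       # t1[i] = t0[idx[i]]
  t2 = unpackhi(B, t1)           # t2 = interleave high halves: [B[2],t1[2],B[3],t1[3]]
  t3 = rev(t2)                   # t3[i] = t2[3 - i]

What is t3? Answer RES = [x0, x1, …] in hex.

RES = [0x71, 0x60, 0x71, 0x3f]

→ t0 |3f|83|60|71|
→ t1 |60|83|71|71|
→ t2 |3f|71|60|71|
→ t3 |71|60|71|3f|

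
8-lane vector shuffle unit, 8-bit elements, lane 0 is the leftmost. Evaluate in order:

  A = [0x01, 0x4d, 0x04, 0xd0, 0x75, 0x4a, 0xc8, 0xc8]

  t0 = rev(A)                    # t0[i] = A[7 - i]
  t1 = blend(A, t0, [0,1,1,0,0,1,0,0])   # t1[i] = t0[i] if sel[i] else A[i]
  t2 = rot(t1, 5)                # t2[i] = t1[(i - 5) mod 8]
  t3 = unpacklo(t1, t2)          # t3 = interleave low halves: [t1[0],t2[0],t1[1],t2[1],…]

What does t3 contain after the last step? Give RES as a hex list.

t0 = [0xc8, 0xc8, 0x4a, 0x75, 0xd0, 0x04, 0x4d, 0x01]
t1 = [0x01, 0xc8, 0x4a, 0xd0, 0x75, 0x04, 0xc8, 0xc8]
t2 = [0xd0, 0x75, 0x04, 0xc8, 0xc8, 0x01, 0xc8, 0x4a]
t3 = [0x01, 0xd0, 0xc8, 0x75, 0x4a, 0x04, 0xd0, 0xc8]

RES = [ 0x01  0xd0  0xc8  0x75  0x4a  0x04  0xd0  0xc8 ]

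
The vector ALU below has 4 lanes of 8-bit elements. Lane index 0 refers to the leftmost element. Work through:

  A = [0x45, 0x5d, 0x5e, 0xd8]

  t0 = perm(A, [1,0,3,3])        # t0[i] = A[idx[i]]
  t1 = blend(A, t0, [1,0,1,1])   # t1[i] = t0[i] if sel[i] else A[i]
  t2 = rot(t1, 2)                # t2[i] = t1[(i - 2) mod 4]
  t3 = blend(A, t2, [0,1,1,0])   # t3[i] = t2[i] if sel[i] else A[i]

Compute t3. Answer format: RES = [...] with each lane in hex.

RES = [0x45, 0xd8, 0x5d, 0xd8]

  t0: 5d 45 d8 d8
  t1: 5d 5d d8 d8
  t2: d8 d8 5d 5d
  t3: 45 d8 5d d8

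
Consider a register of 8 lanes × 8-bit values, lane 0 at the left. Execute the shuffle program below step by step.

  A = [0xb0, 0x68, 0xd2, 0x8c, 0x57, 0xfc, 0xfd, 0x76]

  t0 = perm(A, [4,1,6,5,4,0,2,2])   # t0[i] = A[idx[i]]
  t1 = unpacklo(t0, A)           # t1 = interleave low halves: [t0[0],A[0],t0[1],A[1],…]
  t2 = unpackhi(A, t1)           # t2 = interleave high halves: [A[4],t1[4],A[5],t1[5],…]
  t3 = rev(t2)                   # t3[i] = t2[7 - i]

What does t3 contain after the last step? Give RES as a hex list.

RES = [0x8c, 0x76, 0xfc, 0xfd, 0xd2, 0xfc, 0xfd, 0x57]

  t0: 57 68 fd fc 57 b0 d2 d2
  t1: 57 b0 68 68 fd d2 fc 8c
  t2: 57 fd fc d2 fd fc 76 8c
  t3: 8c 76 fc fd d2 fc fd 57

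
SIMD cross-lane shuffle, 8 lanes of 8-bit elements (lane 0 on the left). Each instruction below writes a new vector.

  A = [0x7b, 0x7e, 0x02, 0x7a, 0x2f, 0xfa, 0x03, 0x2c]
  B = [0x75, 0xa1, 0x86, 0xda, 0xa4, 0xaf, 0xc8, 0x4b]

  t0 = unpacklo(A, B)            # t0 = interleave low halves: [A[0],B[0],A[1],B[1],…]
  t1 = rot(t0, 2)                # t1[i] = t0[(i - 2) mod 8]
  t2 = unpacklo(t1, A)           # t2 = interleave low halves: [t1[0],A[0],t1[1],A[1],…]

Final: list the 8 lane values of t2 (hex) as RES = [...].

  t0: 7b 75 7e a1 02 86 7a da
  t1: 7a da 7b 75 7e a1 02 86
  t2: 7a 7b da 7e 7b 02 75 7a

RES = [0x7a, 0x7b, 0xda, 0x7e, 0x7b, 0x02, 0x75, 0x7a]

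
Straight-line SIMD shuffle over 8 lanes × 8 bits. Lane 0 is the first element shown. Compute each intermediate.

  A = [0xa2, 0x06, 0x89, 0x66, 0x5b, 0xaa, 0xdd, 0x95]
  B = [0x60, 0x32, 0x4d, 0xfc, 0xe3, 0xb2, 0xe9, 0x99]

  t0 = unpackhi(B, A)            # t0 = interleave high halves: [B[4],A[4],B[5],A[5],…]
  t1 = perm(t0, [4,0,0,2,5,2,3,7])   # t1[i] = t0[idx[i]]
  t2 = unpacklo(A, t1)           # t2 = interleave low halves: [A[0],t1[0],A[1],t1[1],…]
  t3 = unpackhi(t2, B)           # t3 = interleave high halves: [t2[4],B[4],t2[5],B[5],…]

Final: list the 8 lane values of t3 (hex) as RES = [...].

  t0: e3 5b b2 aa e9 dd 99 95
  t1: e9 e3 e3 b2 dd b2 aa 95
  t2: a2 e9 06 e3 89 e3 66 b2
  t3: 89 e3 e3 b2 66 e9 b2 99

RES = [0x89, 0xe3, 0xe3, 0xb2, 0x66, 0xe9, 0xb2, 0x99]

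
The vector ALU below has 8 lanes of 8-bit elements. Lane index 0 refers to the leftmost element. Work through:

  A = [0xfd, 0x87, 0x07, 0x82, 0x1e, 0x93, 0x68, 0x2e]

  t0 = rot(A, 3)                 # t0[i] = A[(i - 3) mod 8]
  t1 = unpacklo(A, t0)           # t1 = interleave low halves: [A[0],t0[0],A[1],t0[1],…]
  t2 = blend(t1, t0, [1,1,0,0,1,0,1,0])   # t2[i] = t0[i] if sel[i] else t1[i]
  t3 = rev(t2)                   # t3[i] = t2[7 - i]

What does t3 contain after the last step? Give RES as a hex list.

  t0: 93 68 2e fd 87 07 82 1e
  t1: fd 93 87 68 07 2e 82 fd
  t2: 93 68 87 68 87 2e 82 fd
  t3: fd 82 2e 87 68 87 68 93

RES = [0xfd, 0x82, 0x2e, 0x87, 0x68, 0x87, 0x68, 0x93]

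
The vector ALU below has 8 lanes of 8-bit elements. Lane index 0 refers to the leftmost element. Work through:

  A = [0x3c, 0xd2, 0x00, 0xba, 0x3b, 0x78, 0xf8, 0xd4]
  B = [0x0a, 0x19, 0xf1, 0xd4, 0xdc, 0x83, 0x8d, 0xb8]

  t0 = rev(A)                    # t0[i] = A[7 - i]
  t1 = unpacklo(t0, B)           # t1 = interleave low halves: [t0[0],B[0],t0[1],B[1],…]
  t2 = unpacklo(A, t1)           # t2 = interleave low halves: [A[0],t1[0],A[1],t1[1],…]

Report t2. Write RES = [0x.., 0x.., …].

RES = [ 0x3c  0xd4  0xd2  0x0a  0x00  0xf8  0xba  0x19 ]

t0 = [0xd4, 0xf8, 0x78, 0x3b, 0xba, 0x00, 0xd2, 0x3c]
t1 = [0xd4, 0x0a, 0xf8, 0x19, 0x78, 0xf1, 0x3b, 0xd4]
t2 = [0x3c, 0xd4, 0xd2, 0x0a, 0x00, 0xf8, 0xba, 0x19]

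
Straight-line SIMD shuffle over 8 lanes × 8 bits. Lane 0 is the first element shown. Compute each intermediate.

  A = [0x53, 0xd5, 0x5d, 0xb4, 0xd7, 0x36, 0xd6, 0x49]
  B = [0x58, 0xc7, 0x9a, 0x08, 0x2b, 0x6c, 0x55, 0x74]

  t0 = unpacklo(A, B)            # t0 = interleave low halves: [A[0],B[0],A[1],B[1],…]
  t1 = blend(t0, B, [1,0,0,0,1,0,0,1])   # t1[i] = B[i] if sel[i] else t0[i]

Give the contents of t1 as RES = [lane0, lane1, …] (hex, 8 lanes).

RES = [0x58, 0x58, 0xd5, 0xc7, 0x2b, 0x9a, 0xb4, 0x74]

  t0: 53 58 d5 c7 5d 9a b4 08
  t1: 58 58 d5 c7 2b 9a b4 74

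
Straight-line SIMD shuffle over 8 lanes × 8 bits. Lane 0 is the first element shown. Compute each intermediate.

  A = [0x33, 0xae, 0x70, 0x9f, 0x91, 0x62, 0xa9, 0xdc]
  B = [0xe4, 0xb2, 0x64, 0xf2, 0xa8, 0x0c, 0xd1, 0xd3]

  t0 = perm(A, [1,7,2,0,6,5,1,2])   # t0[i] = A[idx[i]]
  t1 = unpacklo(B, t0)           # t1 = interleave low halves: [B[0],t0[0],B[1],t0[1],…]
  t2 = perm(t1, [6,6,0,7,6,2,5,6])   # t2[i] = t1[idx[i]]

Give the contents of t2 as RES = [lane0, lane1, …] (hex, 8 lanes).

RES = [ 0xf2  0xf2  0xe4  0x33  0xf2  0xb2  0x70  0xf2 ]

t0 = [0xae, 0xdc, 0x70, 0x33, 0xa9, 0x62, 0xae, 0x70]
t1 = [0xe4, 0xae, 0xb2, 0xdc, 0x64, 0x70, 0xf2, 0x33]
t2 = [0xf2, 0xf2, 0xe4, 0x33, 0xf2, 0xb2, 0x70, 0xf2]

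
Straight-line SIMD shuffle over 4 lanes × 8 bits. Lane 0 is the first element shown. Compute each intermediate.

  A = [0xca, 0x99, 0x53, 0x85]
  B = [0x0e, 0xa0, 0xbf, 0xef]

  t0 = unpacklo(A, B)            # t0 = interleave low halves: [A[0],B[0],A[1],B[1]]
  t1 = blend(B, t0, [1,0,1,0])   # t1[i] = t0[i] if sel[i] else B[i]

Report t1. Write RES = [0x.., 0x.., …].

  t0: ca 0e 99 a0
  t1: ca a0 99 ef

RES = [0xca, 0xa0, 0x99, 0xef]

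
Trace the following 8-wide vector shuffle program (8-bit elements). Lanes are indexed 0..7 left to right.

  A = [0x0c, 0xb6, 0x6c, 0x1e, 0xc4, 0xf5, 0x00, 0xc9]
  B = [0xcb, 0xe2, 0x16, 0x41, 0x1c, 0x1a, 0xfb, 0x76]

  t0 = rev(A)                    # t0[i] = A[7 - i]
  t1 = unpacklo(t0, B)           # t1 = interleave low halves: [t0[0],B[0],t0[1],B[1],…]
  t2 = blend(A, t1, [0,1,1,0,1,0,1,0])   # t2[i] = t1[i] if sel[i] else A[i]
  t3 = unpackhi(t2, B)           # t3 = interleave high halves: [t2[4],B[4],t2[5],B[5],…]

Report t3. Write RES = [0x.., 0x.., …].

RES = [ 0xf5  0x1c  0xf5  0x1a  0xc4  0xfb  0xc9  0x76 ]

  t0: c9 00 f5 c4 1e 6c b6 0c
  t1: c9 cb 00 e2 f5 16 c4 41
  t2: 0c cb 00 1e f5 f5 c4 c9
  t3: f5 1c f5 1a c4 fb c9 76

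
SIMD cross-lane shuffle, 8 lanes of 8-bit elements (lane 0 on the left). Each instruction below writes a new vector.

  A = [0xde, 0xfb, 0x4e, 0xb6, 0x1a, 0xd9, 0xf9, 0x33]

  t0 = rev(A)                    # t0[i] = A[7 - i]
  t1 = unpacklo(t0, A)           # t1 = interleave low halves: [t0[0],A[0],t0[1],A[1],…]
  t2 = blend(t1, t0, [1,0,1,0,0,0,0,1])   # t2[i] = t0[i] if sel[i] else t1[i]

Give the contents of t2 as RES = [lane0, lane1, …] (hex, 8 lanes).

RES = [ 0x33  0xde  0xd9  0xfb  0xd9  0x4e  0x1a  0xde ]

  t0: 33 f9 d9 1a b6 4e fb de
  t1: 33 de f9 fb d9 4e 1a b6
  t2: 33 de d9 fb d9 4e 1a de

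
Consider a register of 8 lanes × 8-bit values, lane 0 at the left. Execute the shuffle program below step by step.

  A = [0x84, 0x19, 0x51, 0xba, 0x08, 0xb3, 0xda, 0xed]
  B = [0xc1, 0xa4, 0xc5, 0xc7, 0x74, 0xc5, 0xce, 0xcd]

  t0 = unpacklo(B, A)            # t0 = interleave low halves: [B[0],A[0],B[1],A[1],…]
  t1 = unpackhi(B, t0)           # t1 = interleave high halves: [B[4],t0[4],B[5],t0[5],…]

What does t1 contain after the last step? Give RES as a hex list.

RES = [ 0x74  0xc5  0xc5  0x51  0xce  0xc7  0xcd  0xba ]

→ t0 |c1|84|a4|19|c5|51|c7|ba|
→ t1 |74|c5|c5|51|ce|c7|cd|ba|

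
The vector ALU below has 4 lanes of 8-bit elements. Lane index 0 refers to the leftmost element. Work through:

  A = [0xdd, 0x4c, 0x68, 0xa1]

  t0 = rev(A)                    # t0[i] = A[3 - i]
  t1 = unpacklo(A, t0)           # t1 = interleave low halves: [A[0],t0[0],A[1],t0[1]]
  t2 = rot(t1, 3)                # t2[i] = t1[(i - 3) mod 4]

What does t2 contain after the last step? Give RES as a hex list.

→ t0 |a1|68|4c|dd|
→ t1 |dd|a1|4c|68|
→ t2 |a1|4c|68|dd|

RES = [0xa1, 0x4c, 0x68, 0xdd]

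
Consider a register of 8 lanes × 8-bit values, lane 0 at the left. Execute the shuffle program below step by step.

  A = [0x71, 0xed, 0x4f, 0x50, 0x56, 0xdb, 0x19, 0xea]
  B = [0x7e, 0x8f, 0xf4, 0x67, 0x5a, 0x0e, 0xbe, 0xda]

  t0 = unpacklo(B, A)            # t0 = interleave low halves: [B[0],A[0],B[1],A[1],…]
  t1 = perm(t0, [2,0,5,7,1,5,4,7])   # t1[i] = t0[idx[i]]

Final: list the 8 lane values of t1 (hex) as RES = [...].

RES = [0x8f, 0x7e, 0x4f, 0x50, 0x71, 0x4f, 0xf4, 0x50]

→ t0 |7e|71|8f|ed|f4|4f|67|50|
→ t1 |8f|7e|4f|50|71|4f|f4|50|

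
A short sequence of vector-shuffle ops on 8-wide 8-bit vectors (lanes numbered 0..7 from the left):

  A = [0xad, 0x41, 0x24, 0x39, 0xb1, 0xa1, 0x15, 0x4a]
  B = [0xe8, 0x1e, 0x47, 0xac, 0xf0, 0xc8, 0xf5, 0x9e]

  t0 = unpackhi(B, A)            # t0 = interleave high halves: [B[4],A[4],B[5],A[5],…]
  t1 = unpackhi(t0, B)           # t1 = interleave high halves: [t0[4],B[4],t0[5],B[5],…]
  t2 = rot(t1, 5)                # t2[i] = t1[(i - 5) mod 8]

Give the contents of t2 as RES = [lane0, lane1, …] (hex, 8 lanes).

RES = [ 0xc8  0x9e  0xf5  0x4a  0x9e  0xf5  0xf0  0x15 ]

  t0: f0 b1 c8 a1 f5 15 9e 4a
  t1: f5 f0 15 c8 9e f5 4a 9e
  t2: c8 9e f5 4a 9e f5 f0 15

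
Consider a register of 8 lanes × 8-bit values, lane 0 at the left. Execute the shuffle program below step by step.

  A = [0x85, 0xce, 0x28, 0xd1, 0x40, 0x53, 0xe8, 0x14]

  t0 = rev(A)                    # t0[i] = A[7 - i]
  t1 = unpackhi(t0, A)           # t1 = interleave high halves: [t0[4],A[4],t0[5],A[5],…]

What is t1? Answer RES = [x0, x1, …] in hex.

  t0: 14 e8 53 40 d1 28 ce 85
  t1: d1 40 28 53 ce e8 85 14

RES = [ 0xd1  0x40  0x28  0x53  0xce  0xe8  0x85  0x14 ]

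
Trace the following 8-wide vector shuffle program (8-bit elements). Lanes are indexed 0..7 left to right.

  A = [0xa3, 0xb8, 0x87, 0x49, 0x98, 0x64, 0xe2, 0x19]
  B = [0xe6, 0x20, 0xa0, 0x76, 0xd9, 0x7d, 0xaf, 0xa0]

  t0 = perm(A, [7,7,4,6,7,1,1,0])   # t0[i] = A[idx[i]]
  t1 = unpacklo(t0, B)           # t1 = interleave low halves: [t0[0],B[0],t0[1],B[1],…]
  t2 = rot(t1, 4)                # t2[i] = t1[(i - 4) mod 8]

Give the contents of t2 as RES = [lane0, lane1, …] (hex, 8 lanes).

RES = [0x98, 0xa0, 0xe2, 0x76, 0x19, 0xe6, 0x19, 0x20]

t0 = [0x19, 0x19, 0x98, 0xe2, 0x19, 0xb8, 0xb8, 0xa3]
t1 = [0x19, 0xe6, 0x19, 0x20, 0x98, 0xa0, 0xe2, 0x76]
t2 = [0x98, 0xa0, 0xe2, 0x76, 0x19, 0xe6, 0x19, 0x20]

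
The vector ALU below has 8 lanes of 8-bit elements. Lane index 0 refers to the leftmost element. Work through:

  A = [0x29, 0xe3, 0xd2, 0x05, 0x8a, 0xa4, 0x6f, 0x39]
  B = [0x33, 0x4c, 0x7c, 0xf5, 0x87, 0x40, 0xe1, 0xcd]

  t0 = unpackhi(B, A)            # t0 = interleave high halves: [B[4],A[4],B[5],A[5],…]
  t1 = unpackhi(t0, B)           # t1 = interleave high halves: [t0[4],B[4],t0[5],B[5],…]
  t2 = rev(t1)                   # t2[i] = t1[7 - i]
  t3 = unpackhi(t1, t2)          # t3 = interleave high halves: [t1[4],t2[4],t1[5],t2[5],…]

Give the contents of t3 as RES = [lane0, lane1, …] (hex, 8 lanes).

RES = [ 0xcd  0x40  0xe1  0x6f  0x39  0x87  0xcd  0xe1 ]

  t0: 87 8a 40 a4 e1 6f cd 39
  t1: e1 87 6f 40 cd e1 39 cd
  t2: cd 39 e1 cd 40 6f 87 e1
  t3: cd 40 e1 6f 39 87 cd e1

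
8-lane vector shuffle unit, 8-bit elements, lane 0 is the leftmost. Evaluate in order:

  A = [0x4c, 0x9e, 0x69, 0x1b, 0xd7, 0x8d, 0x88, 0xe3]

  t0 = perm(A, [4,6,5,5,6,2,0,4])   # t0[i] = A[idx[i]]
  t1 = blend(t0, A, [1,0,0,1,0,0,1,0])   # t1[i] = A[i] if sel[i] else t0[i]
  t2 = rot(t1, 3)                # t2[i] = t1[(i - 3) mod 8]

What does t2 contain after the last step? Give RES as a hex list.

RES = [ 0x69  0x88  0xd7  0x4c  0x88  0x8d  0x1b  0x88 ]

→ t0 |d7|88|8d|8d|88|69|4c|d7|
→ t1 |4c|88|8d|1b|88|69|88|d7|
→ t2 |69|88|d7|4c|88|8d|1b|88|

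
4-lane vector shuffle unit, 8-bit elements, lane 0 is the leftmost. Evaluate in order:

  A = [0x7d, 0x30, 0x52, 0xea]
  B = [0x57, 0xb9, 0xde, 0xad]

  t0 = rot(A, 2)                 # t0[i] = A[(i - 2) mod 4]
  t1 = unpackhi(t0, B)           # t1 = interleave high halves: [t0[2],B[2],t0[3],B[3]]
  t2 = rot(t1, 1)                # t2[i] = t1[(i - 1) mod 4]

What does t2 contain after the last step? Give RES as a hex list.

RES = [0xad, 0x7d, 0xde, 0x30]

→ t0 |52|ea|7d|30|
→ t1 |7d|de|30|ad|
→ t2 |ad|7d|de|30|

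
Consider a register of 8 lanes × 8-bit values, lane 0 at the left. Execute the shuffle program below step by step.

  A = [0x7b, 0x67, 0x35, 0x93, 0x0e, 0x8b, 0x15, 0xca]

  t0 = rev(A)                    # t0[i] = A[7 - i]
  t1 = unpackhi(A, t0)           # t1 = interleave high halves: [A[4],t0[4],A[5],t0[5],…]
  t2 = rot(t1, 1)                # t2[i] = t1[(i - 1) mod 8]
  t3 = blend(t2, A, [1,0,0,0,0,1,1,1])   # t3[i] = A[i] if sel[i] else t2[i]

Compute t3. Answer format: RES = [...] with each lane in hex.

  t0: ca 15 8b 0e 93 35 67 7b
  t1: 0e 93 8b 35 15 67 ca 7b
  t2: 7b 0e 93 8b 35 15 67 ca
  t3: 7b 0e 93 8b 35 8b 15 ca

RES = [0x7b, 0x0e, 0x93, 0x8b, 0x35, 0x8b, 0x15, 0xca]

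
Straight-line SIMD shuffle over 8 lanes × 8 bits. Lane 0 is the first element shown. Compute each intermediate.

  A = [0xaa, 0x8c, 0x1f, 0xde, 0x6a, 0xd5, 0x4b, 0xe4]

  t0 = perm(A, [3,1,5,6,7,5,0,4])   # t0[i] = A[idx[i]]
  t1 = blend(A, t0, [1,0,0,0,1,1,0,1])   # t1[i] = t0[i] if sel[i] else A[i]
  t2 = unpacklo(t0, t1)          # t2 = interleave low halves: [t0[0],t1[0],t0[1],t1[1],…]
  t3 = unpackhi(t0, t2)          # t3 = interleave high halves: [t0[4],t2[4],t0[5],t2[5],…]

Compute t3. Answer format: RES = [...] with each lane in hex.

→ t0 |de|8c|d5|4b|e4|d5|aa|6a|
→ t1 |de|8c|1f|de|e4|d5|4b|6a|
→ t2 |de|de|8c|8c|d5|1f|4b|de|
→ t3 |e4|d5|d5|1f|aa|4b|6a|de|

RES = [0xe4, 0xd5, 0xd5, 0x1f, 0xaa, 0x4b, 0x6a, 0xde]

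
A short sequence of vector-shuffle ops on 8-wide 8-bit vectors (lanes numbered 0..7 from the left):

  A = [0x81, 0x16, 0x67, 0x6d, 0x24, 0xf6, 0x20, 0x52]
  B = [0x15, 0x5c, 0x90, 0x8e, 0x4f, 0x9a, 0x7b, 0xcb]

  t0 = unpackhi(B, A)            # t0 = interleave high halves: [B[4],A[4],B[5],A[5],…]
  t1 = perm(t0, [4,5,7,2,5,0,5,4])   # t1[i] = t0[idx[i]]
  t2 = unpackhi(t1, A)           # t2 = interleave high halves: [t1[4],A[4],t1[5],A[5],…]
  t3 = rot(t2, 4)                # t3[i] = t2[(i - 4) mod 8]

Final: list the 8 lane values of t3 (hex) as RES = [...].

  t0: 4f 24 9a f6 7b 20 cb 52
  t1: 7b 20 52 9a 20 4f 20 7b
  t2: 20 24 4f f6 20 20 7b 52
  t3: 20 20 7b 52 20 24 4f f6

RES = [0x20, 0x20, 0x7b, 0x52, 0x20, 0x24, 0x4f, 0xf6]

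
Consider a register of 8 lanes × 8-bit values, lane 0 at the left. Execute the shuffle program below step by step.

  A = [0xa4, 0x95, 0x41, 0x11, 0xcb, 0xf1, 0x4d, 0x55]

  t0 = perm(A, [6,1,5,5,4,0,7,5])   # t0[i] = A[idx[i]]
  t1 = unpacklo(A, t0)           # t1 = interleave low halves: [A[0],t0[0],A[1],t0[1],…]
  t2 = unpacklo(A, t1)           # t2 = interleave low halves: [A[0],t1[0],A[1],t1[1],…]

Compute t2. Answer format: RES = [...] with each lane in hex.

  t0: 4d 95 f1 f1 cb a4 55 f1
  t1: a4 4d 95 95 41 f1 11 f1
  t2: a4 a4 95 4d 41 95 11 95

RES = [ 0xa4  0xa4  0x95  0x4d  0x41  0x95  0x11  0x95 ]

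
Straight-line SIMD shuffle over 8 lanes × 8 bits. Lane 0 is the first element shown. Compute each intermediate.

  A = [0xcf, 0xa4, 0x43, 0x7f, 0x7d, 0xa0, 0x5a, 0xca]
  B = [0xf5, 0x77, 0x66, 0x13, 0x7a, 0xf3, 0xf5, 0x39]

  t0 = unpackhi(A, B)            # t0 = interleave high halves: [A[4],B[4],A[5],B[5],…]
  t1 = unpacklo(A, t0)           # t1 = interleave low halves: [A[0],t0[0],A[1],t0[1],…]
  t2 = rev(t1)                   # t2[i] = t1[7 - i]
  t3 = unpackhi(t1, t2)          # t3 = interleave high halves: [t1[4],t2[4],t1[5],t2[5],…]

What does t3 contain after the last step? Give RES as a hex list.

  t0: 7d 7a a0 f3 5a f5 ca 39
  t1: cf 7d a4 7a 43 a0 7f f3
  t2: f3 7f a0 43 7a a4 7d cf
  t3: 43 7a a0 a4 7f 7d f3 cf

RES = [ 0x43  0x7a  0xa0  0xa4  0x7f  0x7d  0xf3  0xcf ]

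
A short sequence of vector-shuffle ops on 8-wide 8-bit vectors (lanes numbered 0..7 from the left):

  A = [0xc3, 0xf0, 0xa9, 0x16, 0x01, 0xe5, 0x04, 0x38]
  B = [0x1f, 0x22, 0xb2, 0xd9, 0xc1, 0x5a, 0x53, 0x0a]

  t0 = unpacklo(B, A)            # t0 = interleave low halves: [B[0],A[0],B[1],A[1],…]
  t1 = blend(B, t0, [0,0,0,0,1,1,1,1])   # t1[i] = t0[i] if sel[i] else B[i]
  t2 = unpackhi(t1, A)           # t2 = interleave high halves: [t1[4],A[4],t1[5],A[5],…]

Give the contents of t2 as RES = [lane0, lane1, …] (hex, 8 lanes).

RES = [ 0xb2  0x01  0xa9  0xe5  0xd9  0x04  0x16  0x38 ]

  t0: 1f c3 22 f0 b2 a9 d9 16
  t1: 1f 22 b2 d9 b2 a9 d9 16
  t2: b2 01 a9 e5 d9 04 16 38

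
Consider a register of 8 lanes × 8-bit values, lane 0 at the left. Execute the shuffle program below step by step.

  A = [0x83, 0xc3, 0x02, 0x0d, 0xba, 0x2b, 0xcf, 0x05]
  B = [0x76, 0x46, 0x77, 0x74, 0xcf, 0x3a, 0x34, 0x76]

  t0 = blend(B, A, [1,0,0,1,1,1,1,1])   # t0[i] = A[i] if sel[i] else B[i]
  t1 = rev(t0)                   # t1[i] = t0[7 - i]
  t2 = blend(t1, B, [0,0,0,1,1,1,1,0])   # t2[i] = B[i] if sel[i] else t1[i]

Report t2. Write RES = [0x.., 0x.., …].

t0 = [0x83, 0x46, 0x77, 0x0d, 0xba, 0x2b, 0xcf, 0x05]
t1 = [0x05, 0xcf, 0x2b, 0xba, 0x0d, 0x77, 0x46, 0x83]
t2 = [0x05, 0xcf, 0x2b, 0x74, 0xcf, 0x3a, 0x34, 0x83]

RES = [ 0x05  0xcf  0x2b  0x74  0xcf  0x3a  0x34  0x83 ]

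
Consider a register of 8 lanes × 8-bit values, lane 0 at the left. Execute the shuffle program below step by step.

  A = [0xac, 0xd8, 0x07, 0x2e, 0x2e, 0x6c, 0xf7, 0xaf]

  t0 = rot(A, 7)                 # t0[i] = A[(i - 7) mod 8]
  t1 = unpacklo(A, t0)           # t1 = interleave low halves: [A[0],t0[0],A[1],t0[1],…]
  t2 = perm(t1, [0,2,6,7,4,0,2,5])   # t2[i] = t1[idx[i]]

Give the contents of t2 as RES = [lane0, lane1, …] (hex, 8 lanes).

→ t0 |d8|07|2e|2e|6c|f7|af|ac|
→ t1 |ac|d8|d8|07|07|2e|2e|2e|
→ t2 |ac|d8|2e|2e|07|ac|d8|2e|

RES = [0xac, 0xd8, 0x2e, 0x2e, 0x07, 0xac, 0xd8, 0x2e]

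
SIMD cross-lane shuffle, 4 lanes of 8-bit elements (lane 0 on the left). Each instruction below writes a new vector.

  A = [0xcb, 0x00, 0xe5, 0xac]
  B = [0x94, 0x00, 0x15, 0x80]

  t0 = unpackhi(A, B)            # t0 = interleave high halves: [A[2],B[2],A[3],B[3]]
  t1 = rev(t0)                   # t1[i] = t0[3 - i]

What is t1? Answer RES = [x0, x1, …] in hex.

  t0: e5 15 ac 80
  t1: 80 ac 15 e5

RES = [ 0x80  0xac  0x15  0xe5 ]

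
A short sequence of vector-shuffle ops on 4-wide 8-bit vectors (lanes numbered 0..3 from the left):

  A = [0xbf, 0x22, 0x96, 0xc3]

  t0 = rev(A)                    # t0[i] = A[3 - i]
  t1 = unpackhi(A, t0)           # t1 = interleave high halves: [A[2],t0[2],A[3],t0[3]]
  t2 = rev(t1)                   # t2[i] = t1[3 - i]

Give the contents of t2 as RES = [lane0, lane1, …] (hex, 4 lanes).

RES = [ 0xbf  0xc3  0x22  0x96 ]

  t0: c3 96 22 bf
  t1: 96 22 c3 bf
  t2: bf c3 22 96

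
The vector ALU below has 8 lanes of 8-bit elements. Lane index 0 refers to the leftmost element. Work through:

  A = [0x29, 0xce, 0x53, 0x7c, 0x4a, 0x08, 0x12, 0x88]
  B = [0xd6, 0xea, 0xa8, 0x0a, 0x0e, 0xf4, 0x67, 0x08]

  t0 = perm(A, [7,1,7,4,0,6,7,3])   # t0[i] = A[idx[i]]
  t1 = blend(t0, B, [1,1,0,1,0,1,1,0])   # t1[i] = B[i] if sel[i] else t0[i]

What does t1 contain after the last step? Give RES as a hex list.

→ t0 |88|ce|88|4a|29|12|88|7c|
→ t1 |d6|ea|88|0a|29|f4|67|7c|

RES = [0xd6, 0xea, 0x88, 0x0a, 0x29, 0xf4, 0x67, 0x7c]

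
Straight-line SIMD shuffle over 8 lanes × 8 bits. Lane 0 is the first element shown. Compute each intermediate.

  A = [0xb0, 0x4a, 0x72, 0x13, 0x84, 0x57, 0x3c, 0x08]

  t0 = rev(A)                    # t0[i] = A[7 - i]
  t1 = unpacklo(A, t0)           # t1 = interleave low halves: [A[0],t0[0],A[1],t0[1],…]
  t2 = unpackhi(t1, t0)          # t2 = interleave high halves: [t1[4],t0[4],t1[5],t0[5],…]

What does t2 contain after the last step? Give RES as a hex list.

RES = [0x72, 0x13, 0x57, 0x72, 0x13, 0x4a, 0x84, 0xb0]

→ t0 |08|3c|57|84|13|72|4a|b0|
→ t1 |b0|08|4a|3c|72|57|13|84|
→ t2 |72|13|57|72|13|4a|84|b0|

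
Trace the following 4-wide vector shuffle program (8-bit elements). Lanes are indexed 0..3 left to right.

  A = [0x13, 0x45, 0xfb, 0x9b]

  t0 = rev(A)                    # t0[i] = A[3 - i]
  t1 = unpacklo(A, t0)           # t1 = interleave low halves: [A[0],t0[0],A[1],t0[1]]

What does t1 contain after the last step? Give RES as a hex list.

RES = [0x13, 0x9b, 0x45, 0xfb]

→ t0 |9b|fb|45|13|
→ t1 |13|9b|45|fb|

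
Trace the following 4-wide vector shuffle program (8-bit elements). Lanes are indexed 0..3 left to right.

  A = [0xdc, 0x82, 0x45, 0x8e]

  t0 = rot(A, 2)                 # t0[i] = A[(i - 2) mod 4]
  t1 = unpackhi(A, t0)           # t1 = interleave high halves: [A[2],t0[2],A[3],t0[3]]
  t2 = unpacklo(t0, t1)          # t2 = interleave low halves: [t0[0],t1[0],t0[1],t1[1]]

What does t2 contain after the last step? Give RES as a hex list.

RES = [ 0x45  0x45  0x8e  0xdc ]

t0 = [0x45, 0x8e, 0xdc, 0x82]
t1 = [0x45, 0xdc, 0x8e, 0x82]
t2 = [0x45, 0x45, 0x8e, 0xdc]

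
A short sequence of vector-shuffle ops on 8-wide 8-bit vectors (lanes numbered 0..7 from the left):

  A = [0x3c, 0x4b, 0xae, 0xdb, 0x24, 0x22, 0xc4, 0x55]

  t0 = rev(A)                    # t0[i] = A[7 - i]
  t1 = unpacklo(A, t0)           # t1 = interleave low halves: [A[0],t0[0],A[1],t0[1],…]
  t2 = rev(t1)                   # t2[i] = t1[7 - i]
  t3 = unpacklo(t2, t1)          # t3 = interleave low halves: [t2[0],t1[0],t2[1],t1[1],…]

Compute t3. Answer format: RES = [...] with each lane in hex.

t0 = [0x55, 0xc4, 0x22, 0x24, 0xdb, 0xae, 0x4b, 0x3c]
t1 = [0x3c, 0x55, 0x4b, 0xc4, 0xae, 0x22, 0xdb, 0x24]
t2 = [0x24, 0xdb, 0x22, 0xae, 0xc4, 0x4b, 0x55, 0x3c]
t3 = [0x24, 0x3c, 0xdb, 0x55, 0x22, 0x4b, 0xae, 0xc4]

RES = [0x24, 0x3c, 0xdb, 0x55, 0x22, 0x4b, 0xae, 0xc4]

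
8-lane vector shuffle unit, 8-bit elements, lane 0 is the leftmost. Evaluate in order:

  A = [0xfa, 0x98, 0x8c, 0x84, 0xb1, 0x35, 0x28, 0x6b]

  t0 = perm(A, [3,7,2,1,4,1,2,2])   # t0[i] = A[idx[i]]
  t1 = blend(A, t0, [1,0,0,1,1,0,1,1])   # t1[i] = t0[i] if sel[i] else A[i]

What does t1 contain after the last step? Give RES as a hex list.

t0 = [0x84, 0x6b, 0x8c, 0x98, 0xb1, 0x98, 0x8c, 0x8c]
t1 = [0x84, 0x98, 0x8c, 0x98, 0xb1, 0x35, 0x8c, 0x8c]

RES = [0x84, 0x98, 0x8c, 0x98, 0xb1, 0x35, 0x8c, 0x8c]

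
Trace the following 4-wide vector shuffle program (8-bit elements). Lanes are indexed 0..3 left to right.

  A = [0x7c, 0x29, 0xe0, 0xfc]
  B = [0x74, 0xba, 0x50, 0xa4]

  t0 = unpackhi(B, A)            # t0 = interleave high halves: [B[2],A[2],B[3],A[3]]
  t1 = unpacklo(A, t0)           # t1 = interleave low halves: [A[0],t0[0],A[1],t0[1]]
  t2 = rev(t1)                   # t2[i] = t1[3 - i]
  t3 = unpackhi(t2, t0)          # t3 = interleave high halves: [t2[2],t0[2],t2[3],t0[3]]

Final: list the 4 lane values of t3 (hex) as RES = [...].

RES = [ 0x50  0xa4  0x7c  0xfc ]

t0 = [0x50, 0xe0, 0xa4, 0xfc]
t1 = [0x7c, 0x50, 0x29, 0xe0]
t2 = [0xe0, 0x29, 0x50, 0x7c]
t3 = [0x50, 0xa4, 0x7c, 0xfc]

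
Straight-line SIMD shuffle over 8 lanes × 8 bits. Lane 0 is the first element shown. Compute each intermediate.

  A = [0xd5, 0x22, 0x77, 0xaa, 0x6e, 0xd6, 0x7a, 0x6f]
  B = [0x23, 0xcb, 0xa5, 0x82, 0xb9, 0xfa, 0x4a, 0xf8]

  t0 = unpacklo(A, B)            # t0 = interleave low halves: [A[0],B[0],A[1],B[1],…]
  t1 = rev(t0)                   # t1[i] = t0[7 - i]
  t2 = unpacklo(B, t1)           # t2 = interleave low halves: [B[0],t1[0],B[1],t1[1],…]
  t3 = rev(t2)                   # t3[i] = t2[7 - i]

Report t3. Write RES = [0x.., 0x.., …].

  t0: d5 23 22 cb 77 a5 aa 82
  t1: 82 aa a5 77 cb 22 23 d5
  t2: 23 82 cb aa a5 a5 82 77
  t3: 77 82 a5 a5 aa cb 82 23

RES = [0x77, 0x82, 0xa5, 0xa5, 0xaa, 0xcb, 0x82, 0x23]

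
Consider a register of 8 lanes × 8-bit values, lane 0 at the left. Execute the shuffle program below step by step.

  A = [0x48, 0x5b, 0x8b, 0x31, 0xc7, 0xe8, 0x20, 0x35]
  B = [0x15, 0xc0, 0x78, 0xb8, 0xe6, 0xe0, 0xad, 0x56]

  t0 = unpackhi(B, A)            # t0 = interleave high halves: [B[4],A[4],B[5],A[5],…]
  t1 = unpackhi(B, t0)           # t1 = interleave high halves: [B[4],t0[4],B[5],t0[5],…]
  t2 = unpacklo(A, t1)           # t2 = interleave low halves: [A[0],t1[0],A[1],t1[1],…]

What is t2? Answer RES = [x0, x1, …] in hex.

→ t0 |e6|c7|e0|e8|ad|20|56|35|
→ t1 |e6|ad|e0|20|ad|56|56|35|
→ t2 |48|e6|5b|ad|8b|e0|31|20|

RES = [ 0x48  0xe6  0x5b  0xad  0x8b  0xe0  0x31  0x20 ]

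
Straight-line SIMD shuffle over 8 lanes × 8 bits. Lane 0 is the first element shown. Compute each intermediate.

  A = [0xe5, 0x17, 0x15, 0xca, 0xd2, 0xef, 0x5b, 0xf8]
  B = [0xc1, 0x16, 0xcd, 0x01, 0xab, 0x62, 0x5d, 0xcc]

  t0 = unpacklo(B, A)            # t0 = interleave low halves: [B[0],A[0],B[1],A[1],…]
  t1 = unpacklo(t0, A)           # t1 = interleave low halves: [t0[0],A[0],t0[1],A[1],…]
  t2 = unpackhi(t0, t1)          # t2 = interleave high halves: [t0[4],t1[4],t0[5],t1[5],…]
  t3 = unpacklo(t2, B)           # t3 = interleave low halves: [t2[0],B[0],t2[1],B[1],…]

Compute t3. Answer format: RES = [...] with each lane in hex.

  t0: c1 e5 16 17 cd 15 01 ca
  t1: c1 e5 e5 17 16 15 17 ca
  t2: cd 16 15 15 01 17 ca ca
  t3: cd c1 16 16 15 cd 15 01

RES = [0xcd, 0xc1, 0x16, 0x16, 0x15, 0xcd, 0x15, 0x01]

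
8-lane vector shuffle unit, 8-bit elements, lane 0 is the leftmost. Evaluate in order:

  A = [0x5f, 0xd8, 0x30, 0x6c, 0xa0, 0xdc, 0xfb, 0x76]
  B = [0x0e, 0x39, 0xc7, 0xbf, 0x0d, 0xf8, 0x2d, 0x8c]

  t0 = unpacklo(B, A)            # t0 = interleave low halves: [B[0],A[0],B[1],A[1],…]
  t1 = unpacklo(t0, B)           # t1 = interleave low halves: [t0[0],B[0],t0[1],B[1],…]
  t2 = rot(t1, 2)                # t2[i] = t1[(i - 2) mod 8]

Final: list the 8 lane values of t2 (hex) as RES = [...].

→ t0 |0e|5f|39|d8|c7|30|bf|6c|
→ t1 |0e|0e|5f|39|39|c7|d8|bf|
→ t2 |d8|bf|0e|0e|5f|39|39|c7|

RES = [0xd8, 0xbf, 0x0e, 0x0e, 0x5f, 0x39, 0x39, 0xc7]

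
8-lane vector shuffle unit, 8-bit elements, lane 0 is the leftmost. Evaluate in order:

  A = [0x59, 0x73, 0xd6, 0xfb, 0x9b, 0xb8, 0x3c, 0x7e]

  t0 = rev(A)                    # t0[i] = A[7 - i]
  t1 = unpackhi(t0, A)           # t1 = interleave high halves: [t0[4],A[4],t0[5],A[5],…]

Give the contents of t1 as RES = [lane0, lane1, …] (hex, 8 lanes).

RES = [ 0xfb  0x9b  0xd6  0xb8  0x73  0x3c  0x59  0x7e ]

  t0: 7e 3c b8 9b fb d6 73 59
  t1: fb 9b d6 b8 73 3c 59 7e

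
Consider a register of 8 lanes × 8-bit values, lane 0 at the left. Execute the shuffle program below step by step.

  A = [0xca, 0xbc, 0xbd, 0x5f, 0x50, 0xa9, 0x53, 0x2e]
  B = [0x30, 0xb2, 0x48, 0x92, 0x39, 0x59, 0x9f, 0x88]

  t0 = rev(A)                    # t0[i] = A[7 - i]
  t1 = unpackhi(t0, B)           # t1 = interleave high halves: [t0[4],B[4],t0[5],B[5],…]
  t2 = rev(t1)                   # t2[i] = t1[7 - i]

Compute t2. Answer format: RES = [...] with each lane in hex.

t0 = [0x2e, 0x53, 0xa9, 0x50, 0x5f, 0xbd, 0xbc, 0xca]
t1 = [0x5f, 0x39, 0xbd, 0x59, 0xbc, 0x9f, 0xca, 0x88]
t2 = [0x88, 0xca, 0x9f, 0xbc, 0x59, 0xbd, 0x39, 0x5f]

RES = [ 0x88  0xca  0x9f  0xbc  0x59  0xbd  0x39  0x5f ]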